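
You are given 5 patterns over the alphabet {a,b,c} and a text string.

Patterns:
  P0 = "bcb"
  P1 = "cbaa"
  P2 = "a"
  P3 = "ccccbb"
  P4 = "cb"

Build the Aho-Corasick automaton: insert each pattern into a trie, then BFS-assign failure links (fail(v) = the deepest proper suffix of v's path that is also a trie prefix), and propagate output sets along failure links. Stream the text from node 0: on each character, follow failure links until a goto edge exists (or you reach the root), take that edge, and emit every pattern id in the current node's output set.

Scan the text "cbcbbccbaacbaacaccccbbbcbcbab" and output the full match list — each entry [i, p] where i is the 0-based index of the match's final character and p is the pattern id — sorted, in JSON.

Construct AC machine:
Trie nodes:
  n0 'ε': a→8 b→1 c→4
  n1 'b': c→2
  n2 'bc': b→3
  n3 'bcb': ·  [P0 ends]
  n4 'c': b→5 c→9
  n5 'cb': a→6  [P4 ends]
  n6 'cba': a→7
  n7 'cbaa': ·  [P1 ends]
  n8 'a': ·  [P2 ends]
  n9 'cc': c→10
  n10 'ccc': c→11
  n11 'cccc': b→12
  n12 'ccccb': b→13
  n13 'ccccbb': ·  [P3 ends]

BFS fail/out derivation:
  fail(1) 'b': from fail(0)=0 chase 'b': 0 ⇒ 0;  out=∅∪out(0)=∅
  fail(4) 'c': from fail(0)=0 chase 'c': 0 ⇒ 0;  out=∅∪out(0)=∅
  fail(8) 'a': from fail(0)=0 chase 'a': 0 ⇒ 0;  out={2}∪out(0)={2}
  fail(2) 'bc': from fail(1)=0 chase 'c': 0 ⇒ 4;  out=∅∪out(4)=∅
  fail(5) 'cb': from fail(4)=0 chase 'b': 0 ⇒ 1;  out={4}∪out(1)={4}
  fail(9) 'cc': from fail(4)=0 chase 'c': 0 ⇒ 4;  out=∅∪out(4)=∅
  fail(3) 'bcb': from fail(2)=4 chase 'b': 4 ⇒ 5;  out={0}∪out(5)={0,4}
  fail(6) 'cba': from fail(5)=1 chase 'a': 1→0 ⇒ 8;  out=∅∪out(8)={2}
  fail(10) 'ccc': from fail(9)=4 chase 'c': 4 ⇒ 9;  out=∅∪out(9)=∅
  fail(7) 'cbaa': from fail(6)=8 chase 'a': 8→0 ⇒ 8;  out={1}∪out(8)={1,2}
  fail(11) 'cccc': from fail(10)=9 chase 'c': 9 ⇒ 10;  out=∅∪out(10)=∅
  fail(12) 'ccccb': from fail(11)=10 chase 'b': 10→9→4 ⇒ 5;  out=∅∪out(5)={4}
  fail(13) 'ccccbb': from fail(12)=5 chase 'b': 5→1→0 ⇒ 1;  out={3}∪out(1)={3}

Text stream:
i=0 'c': node 0→4
i=1 'b': node 4→5  emit P4@[0:1]
i=2 'c': node 5→2 (via fail)
i=3 'b': node 2→3  emit P0@[1:3],P4@[2:3]
i=4 'b': node 3→1 (via fail)
i=5 'c': node 1→2
i=6 'c': node 2→9 (via fail)
i=7 'b': node 9→5 (via fail)  emit P4@[6:7]
i=8 'a': node 5→6  emit P2@[8:8]
i=9 'a': node 6→7  emit P1@[6:9],P2@[9:9]
i=10 'c': node 7→4 (via fail)
i=11 'b': node 4→5  emit P4@[10:11]
i=12 'a': node 5→6  emit P2@[12:12]
i=13 'a': node 6→7  emit P1@[10:13],P2@[13:13]
i=14 'c': node 7→4 (via fail)
i=15 'a': node 4→8 (via fail)  emit P2@[15:15]
i=16 'c': node 8→4 (via fail)
i=17 'c': node 4→9
i=18 'c': node 9→10
i=19 'c': node 10→11
i=20 'b': node 11→12  emit P4@[19:20]
i=21 'b': node 12→13  emit P3@[16:21]
i=22 'b': node 13→1 (via fail)
i=23 'c': node 1→2
i=24 'b': node 2→3  emit P0@[22:24],P4@[23:24]
i=25 'c': node 3→2 (via fail)
i=26 'b': node 2→3  emit P0@[24:26],P4@[25:26]
i=27 'a': node 3→6 (via fail)  emit P2@[27:27]
i=28 'b': node 6→1 (via fail)

Matches: [[1,4],[3,0],[3,4],[7,4],[8,2],[9,1],[9,2],[11,4],[12,2],[13,1],[13,2],[15,2],[20,4],[21,3],[24,0],[24,4],[26,0],[26,4],[27,2]]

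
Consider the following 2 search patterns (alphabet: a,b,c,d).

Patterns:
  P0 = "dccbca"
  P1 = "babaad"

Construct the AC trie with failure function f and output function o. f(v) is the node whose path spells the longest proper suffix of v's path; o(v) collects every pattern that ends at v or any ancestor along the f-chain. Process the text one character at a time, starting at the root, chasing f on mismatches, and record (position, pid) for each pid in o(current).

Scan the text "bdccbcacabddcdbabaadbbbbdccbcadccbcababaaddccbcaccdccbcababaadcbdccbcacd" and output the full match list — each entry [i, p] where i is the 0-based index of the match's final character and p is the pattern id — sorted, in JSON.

Build automaton:
Trie (insert patterns):
  n0 'ε': b→7 d→1
  n1 'd': c→2
  n2 'dc': c→3
  n3 'dcc': b→4
  n4 'dccb': c→5
  n5 'dccbc': a→6
  n6 'dccbca': ·  ←P0
  n7 'b': a→8
  n8 'ba': b→9
  n9 'bab': a→10
  n10 'baba': a→11
  n11 'babaa': d→12
  n12 'babaad': ·  ←P1

Failure links (BFS by depth):
  fail(1) 'd': from fail(0)=0 chase 'd': 0 ⇒ 0;  out=∅∪out(0)=∅
  fail(7) 'b': from fail(0)=0 chase 'b': 0 ⇒ 0;  out=∅∪out(0)=∅
  fail(2) 'dc': from fail(1)=0 chase 'c': 0 ⇒ 0;  out=∅∪out(0)=∅
  fail(8) 'ba': from fail(7)=0 chase 'a': 0 ⇒ 0;  out=∅∪out(0)=∅
  fail(3) 'dcc': from fail(2)=0 chase 'c': 0 ⇒ 0;  out=∅∪out(0)=∅
  fail(9) 'bab': from fail(8)=0 chase 'b': 0 ⇒ 7;  out=∅∪out(7)=∅
  fail(4) 'dccb': from fail(3)=0 chase 'b': 0 ⇒ 7;  out=∅∪out(7)=∅
  fail(10) 'baba': from fail(9)=7 chase 'a': 7 ⇒ 8;  out=∅∪out(8)=∅
  fail(5) 'dccbc': from fail(4)=7 chase 'c': 7→0 ⇒ 0;  out=∅∪out(0)=∅
  fail(11) 'babaa': from fail(10)=8 chase 'a': 8→0 ⇒ 0;  out=∅∪out(0)=∅
  fail(6) 'dccbca': from fail(5)=0 chase 'a': 0 ⇒ 0;  out={0}∪out(0)={0}
  fail(12) 'babaad': from fail(11)=0 chase 'd': 0 ⇒ 1;  out={1}∪out(1)={1}

Text stream:
[0] read 'b'  n0⇒n7
[1] read 'd'  n7⇒n1 (via fail)
[2] read 'c'  n1⇒n2
[3] read 'c'  n2⇒n3
[4] read 'b'  n3⇒n4
[5] read 'c'  n4⇒n5
[6] read 'a'  n5⇒n6  ** P0@[1:6]
[7] read 'c'  n6⇒n0 (via fail)
[8] read 'a'  n0⇒n0
[9] read 'b'  n0⇒n7
[10] read 'd'  n7⇒n1 (via fail)
[11] read 'd'  n1⇒n1 (via fail)
[12] read 'c'  n1⇒n2
[13] read 'd'  n2⇒n1 (via fail)
[14] read 'b'  n1⇒n7 (via fail)
[15] read 'a'  n7⇒n8
[16] read 'b'  n8⇒n9
[17] read 'a'  n9⇒n10
[18] read 'a'  n10⇒n11
[19] read 'd'  n11⇒n12  ** P1@[14:19]
[20] read 'b'  n12⇒n7 (via fail)
[21] read 'b'  n7⇒n7 (via fail)
[22] read 'b'  n7⇒n7 (via fail)
[23] read 'b'  n7⇒n7 (via fail)
[24] read 'd'  n7⇒n1 (via fail)
[25] read 'c'  n1⇒n2
[26] read 'c'  n2⇒n3
[27] read 'b'  n3⇒n4
[28] read 'c'  n4⇒n5
[29] read 'a'  n5⇒n6  ** P0@[24:29]
[30] read 'd'  n6⇒n1 (via fail)
[31] read 'c'  n1⇒n2
[32] read 'c'  n2⇒n3
[33] read 'b'  n3⇒n4
[34] read 'c'  n4⇒n5
[35] read 'a'  n5⇒n6  ** P0@[30:35]
[36] read 'b'  n6⇒n7 (via fail)
[37] read 'a'  n7⇒n8
[38] read 'b'  n8⇒n9
[39] read 'a'  n9⇒n10
[40] read 'a'  n10⇒n11
[41] read 'd'  n11⇒n12  ** P1@[36:41]
[42] read 'd'  n12⇒n1 (via fail)
[43] read 'c'  n1⇒n2
[44] read 'c'  n2⇒n3
[45] read 'b'  n3⇒n4
[46] read 'c'  n4⇒n5
[47] read 'a'  n5⇒n6  ** P0@[42:47]
[48] read 'c'  n6⇒n0 (via fail)
[49] read 'c'  n0⇒n0
[50] read 'd'  n0⇒n1
[51] read 'c'  n1⇒n2
[52] read 'c'  n2⇒n3
[53] read 'b'  n3⇒n4
[54] read 'c'  n4⇒n5
[55] read 'a'  n5⇒n6  ** P0@[50:55]
[56] read 'b'  n6⇒n7 (via fail)
[57] read 'a'  n7⇒n8
[58] read 'b'  n8⇒n9
[59] read 'a'  n9⇒n10
[60] read 'a'  n10⇒n11
[61] read 'd'  n11⇒n12  ** P1@[56:61]
[62] read 'c'  n12⇒n2 (via fail)
[63] read 'b'  n2⇒n7 (via fail)
[64] read 'd'  n7⇒n1 (via fail)
[65] read 'c'  n1⇒n2
[66] read 'c'  n2⇒n3
[67] read 'b'  n3⇒n4
[68] read 'c'  n4⇒n5
[69] read 'a'  n5⇒n6  ** P0@[64:69]
[70] read 'c'  n6⇒n0 (via fail)
[71] read 'd'  n0⇒n1

Result: [[6,0],[19,1],[29,0],[35,0],[41,1],[47,0],[55,0],[61,1],[69,0]]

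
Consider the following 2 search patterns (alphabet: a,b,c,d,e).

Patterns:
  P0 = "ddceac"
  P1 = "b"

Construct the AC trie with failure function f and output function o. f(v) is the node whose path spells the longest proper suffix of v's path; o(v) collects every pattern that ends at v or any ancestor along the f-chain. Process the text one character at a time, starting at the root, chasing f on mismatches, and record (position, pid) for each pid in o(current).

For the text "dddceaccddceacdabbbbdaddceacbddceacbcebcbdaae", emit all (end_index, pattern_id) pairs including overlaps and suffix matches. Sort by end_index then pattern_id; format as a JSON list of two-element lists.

Build:
Trie (insert patterns):
  0='ε' goto b→7 d→1
  1='d' goto d→2
  2='dd' goto c→3
  3='ddc' goto e→4
  4='ddce' goto a→5
  5='ddcea' goto c→6
  6='ddceac' goto ·  ←P0
  7='b' goto ·  ←P1

BFS fail/out derivation:
  n1('d'): parent n0 fail=0; on 'd' 0 → fail=0;  out ∅∪∅=∅
  n7('b'): parent n0 fail=0; on 'b' 0 → fail=0;  out {1}∪∅={1}
  n2('dd'): parent n1 fail=0; on 'd' 0 → fail=1;  out ∅∪∅=∅
  n3('ddc'): parent n2 fail=1; on 'c' 1→0 → fail=0;  out ∅∪∅=∅
  n4('ddce'): parent n3 fail=0; on 'e' 0 → fail=0;  out ∅∪∅=∅
  n5('ddcea'): parent n4 fail=0; on 'a' 0 → fail=0;  out ∅∪∅=∅
  n6('ddceac'): parent n5 fail=0; on 'c' 0 → fail=0;  out {0}∪∅={0}

Scan:
[0] read 'd'  n0⇒n1
[1] read 'd'  n1⇒n2
[2] read 'd'  n2⇒n2 (fail-walked)
[3] read 'c'  n2⇒n3
[4] read 'e'  n3⇒n4
[5] read 'a'  n4⇒n5
[6] read 'c'  n5⇒n6  ** P0@[1:6]
[7] read 'c'  n6⇒n0 (fail-walked)
[8] read 'd'  n0⇒n1
[9] read 'd'  n1⇒n2
[10] read 'c'  n2⇒n3
[11] read 'e'  n3⇒n4
[12] read 'a'  n4⇒n5
[13] read 'c'  n5⇒n6  ** P0@[8:13]
[14] read 'd'  n6⇒n1 (fail-walked)
[15] read 'a'  n1⇒n0 (fail-walked)
[16] read 'b'  n0⇒n7  ** P1@[16:16]
[17] read 'b'  n7⇒n7 (fail-walked)  ** P1@[17:17]
[18] read 'b'  n7⇒n7 (fail-walked)  ** P1@[18:18]
[19] read 'b'  n7⇒n7 (fail-walked)  ** P1@[19:19]
[20] read 'd'  n7⇒n1 (fail-walked)
[21] read 'a'  n1⇒n0 (fail-walked)
[22] read 'd'  n0⇒n1
[23] read 'd'  n1⇒n2
[24] read 'c'  n2⇒n3
[25] read 'e'  n3⇒n4
[26] read 'a'  n4⇒n5
[27] read 'c'  n5⇒n6  ** P0@[22:27]
[28] read 'b'  n6⇒n7 (fail-walked)  ** P1@[28:28]
[29] read 'd'  n7⇒n1 (fail-walked)
[30] read 'd'  n1⇒n2
[31] read 'c'  n2⇒n3
[32] read 'e'  n3⇒n4
[33] read 'a'  n4⇒n5
[34] read 'c'  n5⇒n6  ** P0@[29:34]
[35] read 'b'  n6⇒n7 (fail-walked)  ** P1@[35:35]
[36] read 'c'  n7⇒n0 (fail-walked)
[37] read 'e'  n0⇒n0
[38] read 'b'  n0⇒n7  ** P1@[38:38]
[39] read 'c'  n7⇒n0 (fail-walked)
[40] read 'b'  n0⇒n7  ** P1@[40:40]
[41] read 'd'  n7⇒n1 (fail-walked)
[42] read 'a'  n1⇒n0 (fail-walked)
[43] read 'a'  n0⇒n0
[44] read 'e'  n0⇒n0

All matches (sorted): [[6,0],[13,0],[16,1],[17,1],[18,1],[19,1],[27,0],[28,1],[34,0],[35,1],[38,1],[40,1]]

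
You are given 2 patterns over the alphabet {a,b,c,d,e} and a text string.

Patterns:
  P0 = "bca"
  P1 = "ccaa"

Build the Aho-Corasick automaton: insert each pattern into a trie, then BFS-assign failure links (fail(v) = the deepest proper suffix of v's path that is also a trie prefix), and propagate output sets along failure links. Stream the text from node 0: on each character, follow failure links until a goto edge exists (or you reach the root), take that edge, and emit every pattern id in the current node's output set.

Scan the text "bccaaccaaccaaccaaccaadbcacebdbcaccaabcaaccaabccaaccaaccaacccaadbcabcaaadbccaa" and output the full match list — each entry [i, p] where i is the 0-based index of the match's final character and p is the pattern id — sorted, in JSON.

Build:
Trie (insert patterns):
  0='ε' goto b→1 c→4
  1='b' goto c→2
  2='bc' goto a→3
  3='bca' goto ·  [P0 ends]
  4='c' goto c→5
  5='cc' goto a→6
  6='cca' goto a→7
  7='ccaa' goto ·  [P1 ends]

BFS fail/out derivation:
  fail(1) 'b': from fail(0)=0 chase 'b': 0 ⇒ 0;  out=∅∪out(0)=∅
  fail(4) 'c': from fail(0)=0 chase 'c': 0 ⇒ 0;  out=∅∪out(0)=∅
  fail(2) 'bc': from fail(1)=0 chase 'c': 0 ⇒ 4;  out=∅∪out(4)=∅
  fail(5) 'cc': from fail(4)=0 chase 'c': 0 ⇒ 4;  out=∅∪out(4)=∅
  fail(3) 'bca': from fail(2)=4 chase 'a': 4→0 ⇒ 0;  out={0}∪out(0)={0}
  fail(6) 'cca': from fail(5)=4 chase 'a': 4→0 ⇒ 0;  out=∅∪out(0)=∅
  fail(7) 'ccaa': from fail(6)=0 chase 'a': 0 ⇒ 0;  out={1}∪out(0)={1}

Scan:
pos 0 'b': at 1
pos 1 'c': at 2
pos 2 'c': at 5 (via fail)
pos 3 'a': at 6
pos 4 'a': at 7  → match P1@[1:4]
pos 5 'c': at 4 (via fail)
pos 6 'c': at 5
pos 7 'a': at 6
pos 8 'a': at 7  → match P1@[5:8]
pos 9 'c': at 4 (via fail)
pos 10 'c': at 5
pos 11 'a': at 6
pos 12 'a': at 7  → match P1@[9:12]
pos 13 'c': at 4 (via fail)
pos 14 'c': at 5
pos 15 'a': at 6
pos 16 'a': at 7  → match P1@[13:16]
pos 17 'c': at 4 (via fail)
pos 18 'c': at 5
pos 19 'a': at 6
pos 20 'a': at 7  → match P1@[17:20]
pos 21 'd': at 0 (via fail)
pos 22 'b': at 1
pos 23 'c': at 2
pos 24 'a': at 3  → match P0@[22:24]
pos 25 'c': at 4 (via fail)
pos 26 'e': at 0 (via fail)
pos 27 'b': at 1
pos 28 'd': at 0 (via fail)
pos 29 'b': at 1
pos 30 'c': at 2
pos 31 'a': at 3  → match P0@[29:31]
pos 32 'c': at 4 (via fail)
pos 33 'c': at 5
pos 34 'a': at 6
pos 35 'a': at 7  → match P1@[32:35]
pos 36 'b': at 1 (via fail)
pos 37 'c': at 2
pos 38 'a': at 3  → match P0@[36:38]
pos 39 'a': at 0 (via fail)
pos 40 'c': at 4
pos 41 'c': at 5
pos 42 'a': at 6
pos 43 'a': at 7  → match P1@[40:43]
pos 44 'b': at 1 (via fail)
pos 45 'c': at 2
pos 46 'c': at 5 (via fail)
pos 47 'a': at 6
pos 48 'a': at 7  → match P1@[45:48]
pos 49 'c': at 4 (via fail)
pos 50 'c': at 5
pos 51 'a': at 6
pos 52 'a': at 7  → match P1@[49:52]
pos 53 'c': at 4 (via fail)
pos 54 'c': at 5
pos 55 'a': at 6
pos 56 'a': at 7  → match P1@[53:56]
pos 57 'c': at 4 (via fail)
pos 58 'c': at 5
pos 59 'c': at 5 (via fail)
pos 60 'a': at 6
pos 61 'a': at 7  → match P1@[58:61]
pos 62 'd': at 0 (via fail)
pos 63 'b': at 1
pos 64 'c': at 2
pos 65 'a': at 3  → match P0@[63:65]
pos 66 'b': at 1 (via fail)
pos 67 'c': at 2
pos 68 'a': at 3  → match P0@[66:68]
pos 69 'a': at 0 (via fail)
pos 70 'a': at 0
pos 71 'd': at 0
pos 72 'b': at 1
pos 73 'c': at 2
pos 74 'c': at 5 (via fail)
pos 75 'a': at 6
pos 76 'a': at 7  → match P1@[73:76]

Matches: [[4,1],[8,1],[12,1],[16,1],[20,1],[24,0],[31,0],[35,1],[38,0],[43,1],[48,1],[52,1],[56,1],[61,1],[65,0],[68,0],[76,1]]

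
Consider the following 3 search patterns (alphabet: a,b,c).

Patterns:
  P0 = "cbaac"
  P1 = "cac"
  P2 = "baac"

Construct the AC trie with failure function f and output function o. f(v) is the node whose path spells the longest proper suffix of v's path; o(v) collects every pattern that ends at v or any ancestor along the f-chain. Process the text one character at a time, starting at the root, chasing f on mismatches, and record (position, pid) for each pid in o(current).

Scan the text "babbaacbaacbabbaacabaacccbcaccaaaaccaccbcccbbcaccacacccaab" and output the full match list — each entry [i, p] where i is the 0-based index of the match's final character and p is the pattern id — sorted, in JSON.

Construct AC machine:
Trie (insert patterns):
  n0 'ε': b→8 c→1
  n1 'c': a→6 b→2
  n2 'cb': a→3
  n3 'cba': a→4
  n4 'cbaa': c→5
  n5 'cbaac': ·  [P0 ends]
  n6 'ca': c→7
  n7 'cac': ·  [P1 ends]
  n8 'b': a→9
  n9 'ba': a→10
  n10 'baa': c→11
  n11 'baac': ·  [P2 ends]

Failure links (BFS by depth):
  fail(1) 'c': from fail(0)=0 chase 'c': 0 ⇒ 0;  out=∅∪out(0)=∅
  fail(8) 'b': from fail(0)=0 chase 'b': 0 ⇒ 0;  out=∅∪out(0)=∅
  fail(2) 'cb': from fail(1)=0 chase 'b': 0 ⇒ 8;  out=∅∪out(8)=∅
  fail(6) 'ca': from fail(1)=0 chase 'a': 0 ⇒ 0;  out=∅∪out(0)=∅
  fail(9) 'ba': from fail(8)=0 chase 'a': 0 ⇒ 0;  out=∅∪out(0)=∅
  fail(3) 'cba': from fail(2)=8 chase 'a': 8 ⇒ 9;  out=∅∪out(9)=∅
  fail(7) 'cac': from fail(6)=0 chase 'c': 0 ⇒ 1;  out={1}∪out(1)={1}
  fail(10) 'baa': from fail(9)=0 chase 'a': 0 ⇒ 0;  out=∅∪out(0)=∅
  fail(4) 'cbaa': from fail(3)=9 chase 'a': 9 ⇒ 10;  out=∅∪out(10)=∅
  fail(11) 'baac': from fail(10)=0 chase 'c': 0 ⇒ 1;  out={2}∪out(1)={2}
  fail(5) 'cbaac': from fail(4)=10 chase 'c': 10 ⇒ 11;  out={0}∪out(11)={0,2}

Run:
pos 0 'b': at 8
pos 1 'a': at 9
pos 2 'b': at 8 (fail-walked)
pos 3 'b': at 8 (fail-walked)
pos 4 'a': at 9
pos 5 'a': at 10
pos 6 'c': at 11  emit P2@[3:6]
pos 7 'b': at 2 (fail-walked)
pos 8 'a': at 3
pos 9 'a': at 4
pos 10 'c': at 5  emit P0@[6:10],P2@[7:10]
pos 11 'b': at 2 (fail-walked)
pos 12 'a': at 3
pos 13 'b': at 8 (fail-walked)
pos 14 'b': at 8 (fail-walked)
pos 15 'a': at 9
pos 16 'a': at 10
pos 17 'c': at 11  emit P2@[14:17]
pos 18 'a': at 6 (fail-walked)
pos 19 'b': at 8 (fail-walked)
pos 20 'a': at 9
pos 21 'a': at 10
pos 22 'c': at 11  emit P2@[19:22]
pos 23 'c': at 1 (fail-walked)
pos 24 'c': at 1 (fail-walked)
pos 25 'b': at 2
pos 26 'c': at 1 (fail-walked)
pos 27 'a': at 6
pos 28 'c': at 7  emit P1@[26:28]
pos 29 'c': at 1 (fail-walked)
pos 30 'a': at 6
pos 31 'a': at 0 (fail-walked)
pos 32 'a': at 0
pos 33 'a': at 0
pos 34 'c': at 1
pos 35 'c': at 1 (fail-walked)
pos 36 'a': at 6
pos 37 'c': at 7  emit P1@[35:37]
pos 38 'c': at 1 (fail-walked)
pos 39 'b': at 2
pos 40 'c': at 1 (fail-walked)
pos 41 'c': at 1 (fail-walked)
pos 42 'c': at 1 (fail-walked)
pos 43 'b': at 2
pos 44 'b': at 8 (fail-walked)
pos 45 'c': at 1 (fail-walked)
pos 46 'a': at 6
pos 47 'c': at 7  emit P1@[45:47]
pos 48 'c': at 1 (fail-walked)
pos 49 'a': at 6
pos 50 'c': at 7  emit P1@[48:50]
pos 51 'a': at 6 (fail-walked)
pos 52 'c': at 7  emit P1@[50:52]
pos 53 'c': at 1 (fail-walked)
pos 54 'c': at 1 (fail-walked)
pos 55 'a': at 6
pos 56 'a': at 0 (fail-walked)
pos 57 'b': at 8

Matches: [[6,2],[10,0],[10,2],[17,2],[22,2],[28,1],[37,1],[47,1],[50,1],[52,1]]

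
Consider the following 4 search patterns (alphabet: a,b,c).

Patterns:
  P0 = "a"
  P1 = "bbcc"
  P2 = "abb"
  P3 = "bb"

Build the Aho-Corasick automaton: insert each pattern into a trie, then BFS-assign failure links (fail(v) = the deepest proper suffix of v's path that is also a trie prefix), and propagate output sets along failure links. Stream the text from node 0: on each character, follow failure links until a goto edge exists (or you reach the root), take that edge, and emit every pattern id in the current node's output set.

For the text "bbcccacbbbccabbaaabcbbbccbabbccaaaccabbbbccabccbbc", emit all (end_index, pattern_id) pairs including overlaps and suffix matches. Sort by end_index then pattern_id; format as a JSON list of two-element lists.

Construct AC machine:
Trie nodes:
  n0 'ε': a→1 b→2
  n1 'a': b→6  [P0 ends]
  n2 'b': b→3
  n3 'bb': c→4  [P3 ends]
  n4 'bbc': c→5
  n5 'bbcc': ·  [P1 ends]
  n6 'ab': b→7
  n7 'abb': ·  [P2 ends]

Failure links (BFS by depth):
  fail(1) 'a': from fail(0)=0 chase 'a': 0 ⇒ 0;  out={0}∪out(0)={0}
  fail(2) 'b': from fail(0)=0 chase 'b': 0 ⇒ 0;  out=∅∪out(0)=∅
  fail(3) 'bb': from fail(2)=0 chase 'b': 0 ⇒ 2;  out={3}∪out(2)={3}
  fail(6) 'ab': from fail(1)=0 chase 'b': 0 ⇒ 2;  out=∅∪out(2)=∅
  fail(4) 'bbc': from fail(3)=2 chase 'c': 2→0 ⇒ 0;  out=∅∪out(0)=∅
  fail(7) 'abb': from fail(6)=2 chase 'b': 2 ⇒ 3;  out={2}∪out(3)={2,3}
  fail(5) 'bbcc': from fail(4)=0 chase 'c': 0 ⇒ 0;  out={1}∪out(0)={1}

Scan:
i=0 'b': node 0→2
i=1 'b': node 2→3  → match P3@[0:1]
i=2 'c': node 3→4
i=3 'c': node 4→5  → match P1@[0:3]
i=4 'c': node 5→0 ·f
i=5 'a': node 0→1  → match P0@[5:5]
i=6 'c': node 1→0 ·f
i=7 'b': node 0→2
i=8 'b': node 2→3  → match P3@[7:8]
i=9 'b': node 3→3 ·f  → match P3@[8:9]
i=10 'c': node 3→4
i=11 'c': node 4→5  → match P1@[8:11]
i=12 'a': node 5→1 ·f  → match P0@[12:12]
i=13 'b': node 1→6
i=14 'b': node 6→7  → match P2@[12:14],P3@[13:14]
i=15 'a': node 7→1 ·f  → match P0@[15:15]
i=16 'a': node 1→1 ·f  → match P0@[16:16]
i=17 'a': node 1→1 ·f  → match P0@[17:17]
i=18 'b': node 1→6
i=19 'c': node 6→0 ·f
i=20 'b': node 0→2
i=21 'b': node 2→3  → match P3@[20:21]
i=22 'b': node 3→3 ·f  → match P3@[21:22]
i=23 'c': node 3→4
i=24 'c': node 4→5  → match P1@[21:24]
i=25 'b': node 5→2 ·f
i=26 'a': node 2→1 ·f  → match P0@[26:26]
i=27 'b': node 1→6
i=28 'b': node 6→7  → match P2@[26:28],P3@[27:28]
i=29 'c': node 7→4 ·f
i=30 'c': node 4→5  → match P1@[27:30]
i=31 'a': node 5→1 ·f  → match P0@[31:31]
i=32 'a': node 1→1 ·f  → match P0@[32:32]
i=33 'a': node 1→1 ·f  → match P0@[33:33]
i=34 'c': node 1→0 ·f
i=35 'c': node 0→0
i=36 'a': node 0→1  → match P0@[36:36]
i=37 'b': node 1→6
i=38 'b': node 6→7  → match P2@[36:38],P3@[37:38]
i=39 'b': node 7→3 ·f  → match P3@[38:39]
i=40 'b': node 3→3 ·f  → match P3@[39:40]
i=41 'c': node 3→4
i=42 'c': node 4→5  → match P1@[39:42]
i=43 'a': node 5→1 ·f  → match P0@[43:43]
i=44 'b': node 1→6
i=45 'c': node 6→0 ·f
i=46 'c': node 0→0
i=47 'b': node 0→2
i=48 'b': node 2→3  → match P3@[47:48]
i=49 'c': node 3→4

Matches: [[1,3],[3,1],[5,0],[8,3],[9,3],[11,1],[12,0],[14,2],[14,3],[15,0],[16,0],[17,0],[21,3],[22,3],[24,1],[26,0],[28,2],[28,3],[30,1],[31,0],[32,0],[33,0],[36,0],[38,2],[38,3],[39,3],[40,3],[42,1],[43,0],[48,3]]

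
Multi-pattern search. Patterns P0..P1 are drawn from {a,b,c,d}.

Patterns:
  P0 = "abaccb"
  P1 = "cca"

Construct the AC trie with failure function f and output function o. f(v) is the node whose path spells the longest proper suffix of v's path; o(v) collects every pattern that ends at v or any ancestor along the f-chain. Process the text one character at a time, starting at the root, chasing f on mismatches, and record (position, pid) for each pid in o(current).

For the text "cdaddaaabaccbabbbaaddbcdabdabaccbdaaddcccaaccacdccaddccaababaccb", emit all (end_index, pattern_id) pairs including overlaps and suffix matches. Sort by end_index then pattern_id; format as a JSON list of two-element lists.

Construct AC machine:
Trie (insert patterns):
  n0 'ε': a→1 c→7
  n1 'a': b→2
  n2 'ab': a→3
  n3 'aba': c→4
  n4 'abac': c→5
  n5 'abacc': b→6
  n6 'abaccb': ·  ←P0
  n7 'c': c→8
  n8 'cc': a→9
  n9 'cca': ·  ←P1

BFS fail/out derivation:
  fail(1) 'a': from fail(0)=0 chase 'a': 0 ⇒ 0;  out=∅∪out(0)=∅
  fail(7) 'c': from fail(0)=0 chase 'c': 0 ⇒ 0;  out=∅∪out(0)=∅
  fail(2) 'ab': from fail(1)=0 chase 'b': 0 ⇒ 0;  out=∅∪out(0)=∅
  fail(8) 'cc': from fail(7)=0 chase 'c': 0 ⇒ 7;  out=∅∪out(7)=∅
  fail(3) 'aba': from fail(2)=0 chase 'a': 0 ⇒ 1;  out=∅∪out(1)=∅
  fail(9) 'cca': from fail(8)=7 chase 'a': 7→0 ⇒ 1;  out={1}∪out(1)={1}
  fail(4) 'abac': from fail(3)=1 chase 'c': 1→0 ⇒ 7;  out=∅∪out(7)=∅
  fail(5) 'abacc': from fail(4)=7 chase 'c': 7 ⇒ 8;  out=∅∪out(8)=∅
  fail(6) 'abaccb': from fail(5)=8 chase 'b': 8→7→0 ⇒ 0;  out={0}∪out(0)={0}

Run:
pos 0 'c': at 7
pos 1 'd': at 0 (via fail)
pos 2 'a': at 1
pos 3 'd': at 0 (via fail)
pos 4 'd': at 0
pos 5 'a': at 1
pos 6 'a': at 1 (via fail)
pos 7 'a': at 1 (via fail)
pos 8 'b': at 2
pos 9 'a': at 3
pos 10 'c': at 4
pos 11 'c': at 5
pos 12 'b': at 6  → match P0@[7:12]
pos 13 'a': at 1 (via fail)
pos 14 'b': at 2
pos 15 'b': at 0 (via fail)
pos 16 'b': at 0
pos 17 'a': at 1
pos 18 'a': at 1 (via fail)
pos 19 'd': at 0 (via fail)
pos 20 'd': at 0
pos 21 'b': at 0
pos 22 'c': at 7
pos 23 'd': at 0 (via fail)
pos 24 'a': at 1
pos 25 'b': at 2
pos 26 'd': at 0 (via fail)
pos 27 'a': at 1
pos 28 'b': at 2
pos 29 'a': at 3
pos 30 'c': at 4
pos 31 'c': at 5
pos 32 'b': at 6  → match P0@[27:32]
pos 33 'd': at 0 (via fail)
pos 34 'a': at 1
pos 35 'a': at 1 (via fail)
pos 36 'd': at 0 (via fail)
pos 37 'd': at 0
pos 38 'c': at 7
pos 39 'c': at 8
pos 40 'c': at 8 (via fail)
pos 41 'a': at 9  → match P1@[39:41]
pos 42 'a': at 1 (via fail)
pos 43 'c': at 7 (via fail)
pos 44 'c': at 8
pos 45 'a': at 9  → match P1@[43:45]
pos 46 'c': at 7 (via fail)
pos 47 'd': at 0 (via fail)
pos 48 'c': at 7
pos 49 'c': at 8
pos 50 'a': at 9  → match P1@[48:50]
pos 51 'd': at 0 (via fail)
pos 52 'd': at 0
pos 53 'c': at 7
pos 54 'c': at 8
pos 55 'a': at 9  → match P1@[53:55]
pos 56 'a': at 1 (via fail)
pos 57 'b': at 2
pos 58 'a': at 3
pos 59 'b': at 2 (via fail)
pos 60 'a': at 3
pos 61 'c': at 4
pos 62 'c': at 5
pos 63 'b': at 6  → match P0@[58:63]

All matches (sorted): [[12,0],[32,0],[41,1],[45,1],[50,1],[55,1],[63,0]]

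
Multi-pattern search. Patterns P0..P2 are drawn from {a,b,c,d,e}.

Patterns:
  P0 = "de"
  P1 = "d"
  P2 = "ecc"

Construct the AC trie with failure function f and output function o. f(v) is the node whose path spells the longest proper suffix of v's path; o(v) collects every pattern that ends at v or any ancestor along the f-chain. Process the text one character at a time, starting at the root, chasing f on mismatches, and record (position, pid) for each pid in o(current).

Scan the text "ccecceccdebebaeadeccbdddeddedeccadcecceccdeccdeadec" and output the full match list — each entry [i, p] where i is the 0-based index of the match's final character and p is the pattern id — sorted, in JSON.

Build automaton:
Trie nodes:
  0='ε' goto d→1 e→3
  1='d' goto e→2  [P1 ends]
  2='de' goto ·  [P0 ends]
  3='e' goto c→4
  4='ec' goto c→5
  5='ecc' goto ·  [P2 ends]

Failure links (BFS by depth):
  n1('d'): parent n0 fail=0; on 'd' 0 → fail=0;  out {1}∪∅={1}
  n3('e'): parent n0 fail=0; on 'e' 0 → fail=0;  out ∅∪∅=∅
  n2('de'): parent n1 fail=0; on 'e' 0 → fail=3;  out {0}∪∅={0}
  n4('ec'): parent n3 fail=0; on 'c' 0 → fail=0;  out ∅∪∅=∅
  n5('ecc'): parent n4 fail=0; on 'c' 0 → fail=0;  out {2}∪∅={2}

Text stream:
pos 0 'c': at 0
pos 1 'c': at 0
pos 2 'e': at 3
pos 3 'c': at 4
pos 4 'c': at 5  emit P2@[2:4]
pos 5 'e': at 3 (via fail)
pos 6 'c': at 4
pos 7 'c': at 5  emit P2@[5:7]
pos 8 'd': at 1 (via fail)  emit P1@[8:8]
pos 9 'e': at 2  emit P0@[8:9]
pos 10 'b': at 0 (via fail)
pos 11 'e': at 3
pos 12 'b': at 0 (via fail)
pos 13 'a': at 0
pos 14 'e': at 3
pos 15 'a': at 0 (via fail)
pos 16 'd': at 1  emit P1@[16:16]
pos 17 'e': at 2  emit P0@[16:17]
pos 18 'c': at 4 (via fail)
pos 19 'c': at 5  emit P2@[17:19]
pos 20 'b': at 0 (via fail)
pos 21 'd': at 1  emit P1@[21:21]
pos 22 'd': at 1 (via fail)  emit P1@[22:22]
pos 23 'd': at 1 (via fail)  emit P1@[23:23]
pos 24 'e': at 2  emit P0@[23:24]
pos 25 'd': at 1 (via fail)  emit P1@[25:25]
pos 26 'd': at 1 (via fail)  emit P1@[26:26]
pos 27 'e': at 2  emit P0@[26:27]
pos 28 'd': at 1 (via fail)  emit P1@[28:28]
pos 29 'e': at 2  emit P0@[28:29]
pos 30 'c': at 4 (via fail)
pos 31 'c': at 5  emit P2@[29:31]
pos 32 'a': at 0 (via fail)
pos 33 'd': at 1  emit P1@[33:33]
pos 34 'c': at 0 (via fail)
pos 35 'e': at 3
pos 36 'c': at 4
pos 37 'c': at 5  emit P2@[35:37]
pos 38 'e': at 3 (via fail)
pos 39 'c': at 4
pos 40 'c': at 5  emit P2@[38:40]
pos 41 'd': at 1 (via fail)  emit P1@[41:41]
pos 42 'e': at 2  emit P0@[41:42]
pos 43 'c': at 4 (via fail)
pos 44 'c': at 5  emit P2@[42:44]
pos 45 'd': at 1 (via fail)  emit P1@[45:45]
pos 46 'e': at 2  emit P0@[45:46]
pos 47 'a': at 0 (via fail)
pos 48 'd': at 1  emit P1@[48:48]
pos 49 'e': at 2  emit P0@[48:49]
pos 50 'c': at 4 (via fail)

Matches: [[4,2],[7,2],[8,1],[9,0],[16,1],[17,0],[19,2],[21,1],[22,1],[23,1],[24,0],[25,1],[26,1],[27,0],[28,1],[29,0],[31,2],[33,1],[37,2],[40,2],[41,1],[42,0],[44,2],[45,1],[46,0],[48,1],[49,0]]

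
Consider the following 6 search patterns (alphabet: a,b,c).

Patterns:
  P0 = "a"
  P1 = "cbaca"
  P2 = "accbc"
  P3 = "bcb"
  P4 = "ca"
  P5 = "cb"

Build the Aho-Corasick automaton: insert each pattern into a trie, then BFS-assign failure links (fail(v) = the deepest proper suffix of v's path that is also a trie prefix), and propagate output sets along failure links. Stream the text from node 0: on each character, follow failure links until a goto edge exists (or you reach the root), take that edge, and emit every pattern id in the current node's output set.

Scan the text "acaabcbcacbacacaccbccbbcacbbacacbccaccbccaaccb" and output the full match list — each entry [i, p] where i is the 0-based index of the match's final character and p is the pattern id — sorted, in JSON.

Build:
Trie (insert patterns):
  0='ε' goto a→1 b→11 c→2
  1='a' goto c→7  ←P0
  2='c' goto a→14 b→3
  3='cb' goto a→4  ←P5
  4='cba' goto c→5
  5='cbac' goto a→6
  6='cbaca' goto ·  ←P1
  7='ac' goto c→8
  8='acc' goto b→9
  9='accb' goto c→10
  10='accbc' goto ·  ←P2
  11='b' goto c→12
  12='bc' goto b→13
  13='bcb' goto ·  ←P3
  14='ca' goto ·  ←P4

BFS fail/out derivation:
  fail(1) 'a': from fail(0)=0 chase 'a': 0 ⇒ 0;  out={0}∪out(0)={0}
  fail(2) 'c': from fail(0)=0 chase 'c': 0 ⇒ 0;  out=∅∪out(0)=∅
  fail(11) 'b': from fail(0)=0 chase 'b': 0 ⇒ 0;  out=∅∪out(0)=∅
  fail(3) 'cb': from fail(2)=0 chase 'b': 0 ⇒ 11;  out={5}∪out(11)={5}
  fail(7) 'ac': from fail(1)=0 chase 'c': 0 ⇒ 2;  out=∅∪out(2)=∅
  fail(12) 'bc': from fail(11)=0 chase 'c': 0 ⇒ 2;  out=∅∪out(2)=∅
  fail(14) 'ca': from fail(2)=0 chase 'a': 0 ⇒ 1;  out={4}∪out(1)={0,4}
  fail(4) 'cba': from fail(3)=11 chase 'a': 11→0 ⇒ 1;  out=∅∪out(1)={0}
  fail(8) 'acc': from fail(7)=2 chase 'c': 2→0 ⇒ 2;  out=∅∪out(2)=∅
  fail(13) 'bcb': from fail(12)=2 chase 'b': 2 ⇒ 3;  out={3}∪out(3)={3,5}
  fail(5) 'cbac': from fail(4)=1 chase 'c': 1 ⇒ 7;  out=∅∪out(7)=∅
  fail(9) 'accb': from fail(8)=2 chase 'b': 2 ⇒ 3;  out=∅∪out(3)={5}
  fail(6) 'cbaca': from fail(5)=7 chase 'a': 7→2 ⇒ 14;  out={1}∪out(14)={0,1,4}
  fail(10) 'accbc': from fail(9)=3 chase 'c': 3→11 ⇒ 12;  out={2}∪out(12)={2}

Text stream:
i=0 'a': node 0→1  emit P0@[0:0]
i=1 'c': node 1→7
i=2 'a': node 7→14 ·f  emit P0@[2:2],P4@[1:2]
i=3 'a': node 14→1 ·f  emit P0@[3:3]
i=4 'b': node 1→11 ·f
i=5 'c': node 11→12
i=6 'b': node 12→13  emit P3@[4:6],P5@[5:6]
i=7 'c': node 13→12 ·f
i=8 'a': node 12→14 ·f  emit P0@[8:8],P4@[7:8]
i=9 'c': node 14→7 ·f
i=10 'b': node 7→3 ·f  emit P5@[9:10]
i=11 'a': node 3→4  emit P0@[11:11]
i=12 'c': node 4→5
i=13 'a': node 5→6  emit P0@[13:13],P1@[9:13],P4@[12:13]
i=14 'c': node 6→7 ·f
i=15 'a': node 7→14 ·f  emit P0@[15:15],P4@[14:15]
i=16 'c': node 14→7 ·f
i=17 'c': node 7→8
i=18 'b': node 8→9  emit P5@[17:18]
i=19 'c': node 9→10  emit P2@[15:19]
i=20 'c': node 10→2 ·f
i=21 'b': node 2→3  emit P5@[20:21]
i=22 'b': node 3→11 ·f
i=23 'c': node 11→12
i=24 'a': node 12→14 ·f  emit P0@[24:24],P4@[23:24]
i=25 'c': node 14→7 ·f
i=26 'b': node 7→3 ·f  emit P5@[25:26]
i=27 'b': node 3→11 ·f
i=28 'a': node 11→1 ·f  emit P0@[28:28]
i=29 'c': node 1→7
i=30 'a': node 7→14 ·f  emit P0@[30:30],P4@[29:30]
i=31 'c': node 14→7 ·f
i=32 'b': node 7→3 ·f  emit P5@[31:32]
i=33 'c': node 3→12 ·f
i=34 'c': node 12→2 ·f
i=35 'a': node 2→14  emit P0@[35:35],P4@[34:35]
i=36 'c': node 14→7 ·f
i=37 'c': node 7→8
i=38 'b': node 8→9  emit P5@[37:38]
i=39 'c': node 9→10  emit P2@[35:39]
i=40 'c': node 10→2 ·f
i=41 'a': node 2→14  emit P0@[41:41],P4@[40:41]
i=42 'a': node 14→1 ·f  emit P0@[42:42]
i=43 'c': node 1→7
i=44 'c': node 7→8
i=45 'b': node 8→9  emit P5@[44:45]

Result: [[0,0],[2,0],[2,4],[3,0],[6,3],[6,5],[8,0],[8,4],[10,5],[11,0],[13,0],[13,1],[13,4],[15,0],[15,4],[18,5],[19,2],[21,5],[24,0],[24,4],[26,5],[28,0],[30,0],[30,4],[32,5],[35,0],[35,4],[38,5],[39,2],[41,0],[41,4],[42,0],[45,5]]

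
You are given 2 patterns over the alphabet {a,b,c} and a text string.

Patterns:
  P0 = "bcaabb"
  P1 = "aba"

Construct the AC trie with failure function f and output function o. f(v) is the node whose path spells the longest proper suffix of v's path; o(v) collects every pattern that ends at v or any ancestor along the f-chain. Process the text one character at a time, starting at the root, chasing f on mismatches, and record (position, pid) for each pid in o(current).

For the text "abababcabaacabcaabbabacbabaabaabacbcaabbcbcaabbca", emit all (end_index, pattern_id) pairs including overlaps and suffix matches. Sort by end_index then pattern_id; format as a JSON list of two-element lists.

Build:
Trie (insert patterns):
  n0 'ε': a→7 b→1
  n1 'b': c→2
  n2 'bc': a→3
  n3 'bca': a→4
  n4 'bcaa': b→5
  n5 'bcaab': b→6
  n6 'bcaabb': ·  [P0 ends]
  n7 'a': b→8
  n8 'ab': a→9
  n9 'aba': ·  [P1 ends]

BFS fail/out derivation:
  fail(1) 'b': from fail(0)=0 chase 'b': 0 ⇒ 0;  out=∅∪out(0)=∅
  fail(7) 'a': from fail(0)=0 chase 'a': 0 ⇒ 0;  out=∅∪out(0)=∅
  fail(2) 'bc': from fail(1)=0 chase 'c': 0 ⇒ 0;  out=∅∪out(0)=∅
  fail(8) 'ab': from fail(7)=0 chase 'b': 0 ⇒ 1;  out=∅∪out(1)=∅
  fail(3) 'bca': from fail(2)=0 chase 'a': 0 ⇒ 7;  out=∅∪out(7)=∅
  fail(9) 'aba': from fail(8)=1 chase 'a': 1→0 ⇒ 7;  out={1}∪out(7)={1}
  fail(4) 'bcaa': from fail(3)=7 chase 'a': 7→0 ⇒ 7;  out=∅∪out(7)=∅
  fail(5) 'bcaab': from fail(4)=7 chase 'b': 7 ⇒ 8;  out=∅∪out(8)=∅
  fail(6) 'bcaabb': from fail(5)=8 chase 'b': 8→1→0 ⇒ 1;  out={0}∪out(1)={0}

Text stream:
i=0 'a': node 0→7
i=1 'b': node 7→8
i=2 'a': node 8→9  → match P1@[0:2]
i=3 'b': node 9→8 (fail-walked)
i=4 'a': node 8→9  → match P1@[2:4]
i=5 'b': node 9→8 (fail-walked)
i=6 'c': node 8→2 (fail-walked)
i=7 'a': node 2→3
i=8 'b': node 3→8 (fail-walked)
i=9 'a': node 8→9  → match P1@[7:9]
i=10 'a': node 9→7 (fail-walked)
i=11 'c': node 7→0 (fail-walked)
i=12 'a': node 0→7
i=13 'b': node 7→8
i=14 'c': node 8→2 (fail-walked)
i=15 'a': node 2→3
i=16 'a': node 3→4
i=17 'b': node 4→5
i=18 'b': node 5→6  → match P0@[13:18]
i=19 'a': node 6→7 (fail-walked)
i=20 'b': node 7→8
i=21 'a': node 8→9  → match P1@[19:21]
i=22 'c': node 9→0 (fail-walked)
i=23 'b': node 0→1
i=24 'a': node 1→7 (fail-walked)
i=25 'b': node 7→8
i=26 'a': node 8→9  → match P1@[24:26]
i=27 'a': node 9→7 (fail-walked)
i=28 'b': node 7→8
i=29 'a': node 8→9  → match P1@[27:29]
i=30 'a': node 9→7 (fail-walked)
i=31 'b': node 7→8
i=32 'a': node 8→9  → match P1@[30:32]
i=33 'c': node 9→0 (fail-walked)
i=34 'b': node 0→1
i=35 'c': node 1→2
i=36 'a': node 2→3
i=37 'a': node 3→4
i=38 'b': node 4→5
i=39 'b': node 5→6  → match P0@[34:39]
i=40 'c': node 6→2 (fail-walked)
i=41 'b': node 2→1 (fail-walked)
i=42 'c': node 1→2
i=43 'a': node 2→3
i=44 'a': node 3→4
i=45 'b': node 4→5
i=46 'b': node 5→6  → match P0@[41:46]
i=47 'c': node 6→2 (fail-walked)
i=48 'a': node 2→3

All matches (sorted): [[2,1],[4,1],[9,1],[18,0],[21,1],[26,1],[29,1],[32,1],[39,0],[46,0]]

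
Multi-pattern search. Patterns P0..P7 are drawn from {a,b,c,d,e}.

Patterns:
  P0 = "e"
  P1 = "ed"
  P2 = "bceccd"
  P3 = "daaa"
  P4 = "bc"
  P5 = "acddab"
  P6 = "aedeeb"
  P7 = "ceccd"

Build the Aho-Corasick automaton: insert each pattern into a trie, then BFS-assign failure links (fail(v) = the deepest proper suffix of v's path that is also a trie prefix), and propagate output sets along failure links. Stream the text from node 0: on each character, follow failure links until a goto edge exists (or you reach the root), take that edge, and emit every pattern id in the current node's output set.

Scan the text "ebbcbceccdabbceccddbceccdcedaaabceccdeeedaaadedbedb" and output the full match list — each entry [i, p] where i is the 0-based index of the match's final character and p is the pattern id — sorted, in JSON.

Build automaton:
Trie (insert patterns):
  n0 'ε': a→13 b→3 c→24 d→9 e→1
  n1 'e': d→2  [P0 ends]
  n2 'ed': ·  [P1 ends]
  n3 'b': c→4
  n4 'bc': e→5  [P4 ends]
  n5 'bce': c→6
  n6 'bcec': c→7
  n7 'bcecc': d→8
  n8 'bceccd': ·  [P2 ends]
  n9 'd': a→10
  n10 'da': a→11
  n11 'daa': a→12
  n12 'daaa': ·  [P3 ends]
  n13 'a': c→14 e→19
  n14 'ac': d→15
  n15 'acd': d→16
  n16 'acdd': a→17
  n17 'acdda': b→18
  n18 'acddab': ·  [P5 ends]
  n19 'ae': d→20
  n20 'aed': e→21
  n21 'aede': e→22
  n22 'aedee': b→23
  n23 'aedeeb': ·  [P6 ends]
  n24 'c': e→25
  n25 'ce': c→26
  n26 'cec': c→27
  n27 'cecc': d→28
  n28 'ceccd': ·  [P7 ends]

BFS fail/out derivation:
  n1('e'): parent n0 fail=0; on 'e' 0 → fail=0;  out {0}∪∅={0}
  n3('b'): parent n0 fail=0; on 'b' 0 → fail=0;  out ∅∪∅=∅
  n9('d'): parent n0 fail=0; on 'd' 0 → fail=0;  out ∅∪∅=∅
  n13('a'): parent n0 fail=0; on 'a' 0 → fail=0;  out ∅∪∅=∅
  n24('c'): parent n0 fail=0; on 'c' 0 → fail=0;  out ∅∪∅=∅
  n2('ed'): parent n1 fail=0; on 'd' 0 → fail=9;  out {1}∪∅={1}
  n4('bc'): parent n3 fail=0; on 'c' 0 → fail=24;  out {4}∪∅={4}
  n10('da'): parent n9 fail=0; on 'a' 0 → fail=13;  out ∅∪∅=∅
  n14('ac'): parent n13 fail=0; on 'c' 0 → fail=24;  out ∅∪∅=∅
  n19('ae'): parent n13 fail=0; on 'e' 0 → fail=1;  out ∅∪{0}={0}
  n25('ce'): parent n24 fail=0; on 'e' 0 → fail=1;  out ∅∪{0}={0}
  n5('bce'): parent n4 fail=24; on 'e' 24 → fail=25;  out ∅∪{0}={0}
  n11('daa'): parent n10 fail=13; on 'a' 13→0 → fail=13;  out ∅∪∅=∅
  n15('acd'): parent n14 fail=24; on 'd' 24→0 → fail=9;  out ∅∪∅=∅
  n20('aed'): parent n19 fail=1; on 'd' 1 → fail=2;  out ∅∪{1}={1}
  n26('cec'): parent n25 fail=1; on 'c' 1→0 → fail=24;  out ∅∪∅=∅
  n6('bcec'): parent n5 fail=25; on 'c' 25 → fail=26;  out ∅∪∅=∅
  n12('daaa'): parent n11 fail=13; on 'a' 13→0 → fail=13;  out {3}∪∅={3}
  n16('acdd'): parent n15 fail=9; on 'd' 9→0 → fail=9;  out ∅∪∅=∅
  n21('aede'): parent n20 fail=2; on 'e' 2→9→0 → fail=1;  out ∅∪{0}={0}
  n27('cecc'): parent n26 fail=24; on 'c' 24→0 → fail=24;  out ∅∪∅=∅
  n7('bcecc'): parent n6 fail=26; on 'c' 26 → fail=27;  out ∅∪∅=∅
  n17('acdda'): parent n16 fail=9; on 'a' 9 → fail=10;  out ∅∪∅=∅
  n22('aedee'): parent n21 fail=1; on 'e' 1→0 → fail=1;  out ∅∪{0}={0}
  n28('ceccd'): parent n27 fail=24; on 'd' 24→0 → fail=9;  out {7}∪∅={7}
  n8('bceccd'): parent n7 fail=27; on 'd' 27 → fail=28;  out {2}∪{7}={2,7}
  n18('acddab'): parent n17 fail=10; on 'b' 10→13→0 → fail=3;  out {5}∪∅={5}
  n23('aedeeb'): parent n22 fail=1; on 'b' 1→0 → fail=3;  out {6}∪∅={6}

Run:
pos 0 'e': at 1  → match P0@[0:0]
pos 1 'b': at 3 ·f
pos 2 'b': at 3 ·f
pos 3 'c': at 4  → match P4@[2:3]
pos 4 'b': at 3 ·f
pos 5 'c': at 4  → match P4@[4:5]
pos 6 'e': at 5  → match P0@[6:6]
pos 7 'c': at 6
pos 8 'c': at 7
pos 9 'd': at 8  → match P2@[4:9],P7@[5:9]
pos 10 'a': at 10 ·f
pos 11 'b': at 3 ·f
pos 12 'b': at 3 ·f
pos 13 'c': at 4  → match P4@[12:13]
pos 14 'e': at 5  → match P0@[14:14]
pos 15 'c': at 6
pos 16 'c': at 7
pos 17 'd': at 8  → match P2@[12:17],P7@[13:17]
pos 18 'd': at 9 ·f
pos 19 'b': at 3 ·f
pos 20 'c': at 4  → match P4@[19:20]
pos 21 'e': at 5  → match P0@[21:21]
pos 22 'c': at 6
pos 23 'c': at 7
pos 24 'd': at 8  → match P2@[19:24],P7@[20:24]
pos 25 'c': at 24 ·f
pos 26 'e': at 25  → match P0@[26:26]
pos 27 'd': at 2 ·f  → match P1@[26:27]
pos 28 'a': at 10 ·f
pos 29 'a': at 11
pos 30 'a': at 12  → match P3@[27:30]
pos 31 'b': at 3 ·f
pos 32 'c': at 4  → match P4@[31:32]
pos 33 'e': at 5  → match P0@[33:33]
pos 34 'c': at 6
pos 35 'c': at 7
pos 36 'd': at 8  → match P2@[31:36],P7@[32:36]
pos 37 'e': at 1 ·f  → match P0@[37:37]
pos 38 'e': at 1 ·f  → match P0@[38:38]
pos 39 'e': at 1 ·f  → match P0@[39:39]
pos 40 'd': at 2  → match P1@[39:40]
pos 41 'a': at 10 ·f
pos 42 'a': at 11
pos 43 'a': at 12  → match P3@[40:43]
pos 44 'd': at 9 ·f
pos 45 'e': at 1 ·f  → match P0@[45:45]
pos 46 'd': at 2  → match P1@[45:46]
pos 47 'b': at 3 ·f
pos 48 'e': at 1 ·f  → match P0@[48:48]
pos 49 'd': at 2  → match P1@[48:49]
pos 50 'b': at 3 ·f

All matches (sorted): [[0,0],[3,4],[5,4],[6,0],[9,2],[9,7],[13,4],[14,0],[17,2],[17,7],[20,4],[21,0],[24,2],[24,7],[26,0],[27,1],[30,3],[32,4],[33,0],[36,2],[36,7],[37,0],[38,0],[39,0],[40,1],[43,3],[45,0],[46,1],[48,0],[49,1]]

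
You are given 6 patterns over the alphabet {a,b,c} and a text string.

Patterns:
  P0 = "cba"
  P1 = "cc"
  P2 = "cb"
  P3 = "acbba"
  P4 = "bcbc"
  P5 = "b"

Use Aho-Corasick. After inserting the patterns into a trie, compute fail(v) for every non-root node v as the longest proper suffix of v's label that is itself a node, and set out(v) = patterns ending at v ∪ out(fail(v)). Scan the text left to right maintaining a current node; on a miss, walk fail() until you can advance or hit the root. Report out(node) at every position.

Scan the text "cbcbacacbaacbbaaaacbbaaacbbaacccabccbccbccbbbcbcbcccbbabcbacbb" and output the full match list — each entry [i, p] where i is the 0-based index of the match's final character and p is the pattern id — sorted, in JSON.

Build:
Trie (insert patterns):
  n0 'ε': a→5 b→10 c→1
  n1 'c': b→2 c→4
  n2 'cb': a→3  ←P2
  n3 'cba': ·  ←P0
  n4 'cc': ·  ←P1
  n5 'a': c→6
  n6 'ac': b→7
  n7 'acb': b→8
  n8 'acbb': a→9
  n9 'acbba': ·  ←P3
  n10 'b': c→11  ←P5
  n11 'bc': b→12
  n12 'bcb': c→13
  n13 'bcbc': ·  ←P4

BFS fail/out derivation:
  n1('c'): parent n0 fail=0; on 'c' 0 → fail=0;  out ∅∪∅=∅
  n5('a'): parent n0 fail=0; on 'a' 0 → fail=0;  out ∅∪∅=∅
  n10('b'): parent n0 fail=0; on 'b' 0 → fail=0;  out {5}∪∅={5}
  n2('cb'): parent n1 fail=0; on 'b' 0 → fail=10;  out {2}∪{5}={2,5}
  n4('cc'): parent n1 fail=0; on 'c' 0 → fail=1;  out {1}∪∅={1}
  n6('ac'): parent n5 fail=0; on 'c' 0 → fail=1;  out ∅∪∅=∅
  n11('bc'): parent n10 fail=0; on 'c' 0 → fail=1;  out ∅∪∅=∅
  n3('cba'): parent n2 fail=10; on 'a' 10→0 → fail=5;  out {0}∪∅={0}
  n7('acb'): parent n6 fail=1; on 'b' 1 → fail=2;  out ∅∪{2,5}={2,5}
  n12('bcb'): parent n11 fail=1; on 'b' 1 → fail=2;  out ∅∪{2,5}={2,5}
  n8('acbb'): parent n7 fail=2; on 'b' 2→10→0 → fail=10;  out ∅∪{5}={5}
  n13('bcbc'): parent n12 fail=2; on 'c' 2→10 → fail=11;  out {4}∪∅={4}
  n9('acbba'): parent n8 fail=10; on 'a' 10→0 → fail=5;  out {3}∪∅={3}

Scan:
[0] read 'c'  n0⇒n1
[1] read 'b'  n1⇒n2  ** P2@[0:1],P5@[1:1]
[2] read 'c'  n2⇒n11 (via fail)
[3] read 'b'  n11⇒n12  ** P2@[2:3],P5@[3:3]
[4] read 'a'  n12⇒n3 (via fail)  ** P0@[2:4]
[5] read 'c'  n3⇒n6 (via fail)
[6] read 'a'  n6⇒n5 (via fail)
[7] read 'c'  n5⇒n6
[8] read 'b'  n6⇒n7  ** P2@[7:8],P5@[8:8]
[9] read 'a'  n7⇒n3 (via fail)  ** P0@[7:9]
[10] read 'a'  n3⇒n5 (via fail)
[11] read 'c'  n5⇒n6
[12] read 'b'  n6⇒n7  ** P2@[11:12],P5@[12:12]
[13] read 'b'  n7⇒n8  ** P5@[13:13]
[14] read 'a'  n8⇒n9  ** P3@[10:14]
[15] read 'a'  n9⇒n5 (via fail)
[16] read 'a'  n5⇒n5 (via fail)
[17] read 'a'  n5⇒n5 (via fail)
[18] read 'c'  n5⇒n6
[19] read 'b'  n6⇒n7  ** P2@[18:19],P5@[19:19]
[20] read 'b'  n7⇒n8  ** P5@[20:20]
[21] read 'a'  n8⇒n9  ** P3@[17:21]
[22] read 'a'  n9⇒n5 (via fail)
[23] read 'a'  n5⇒n5 (via fail)
[24] read 'c'  n5⇒n6
[25] read 'b'  n6⇒n7  ** P2@[24:25],P5@[25:25]
[26] read 'b'  n7⇒n8  ** P5@[26:26]
[27] read 'a'  n8⇒n9  ** P3@[23:27]
[28] read 'a'  n9⇒n5 (via fail)
[29] read 'c'  n5⇒n6
[30] read 'c'  n6⇒n4 (via fail)  ** P1@[29:30]
[31] read 'c'  n4⇒n4 (via fail)  ** P1@[30:31]
[32] read 'a'  n4⇒n5 (via fail)
[33] read 'b'  n5⇒n10 (via fail)  ** P5@[33:33]
[34] read 'c'  n10⇒n11
[35] read 'c'  n11⇒n4 (via fail)  ** P1@[34:35]
[36] read 'b'  n4⇒n2 (via fail)  ** P2@[35:36],P5@[36:36]
[37] read 'c'  n2⇒n11 (via fail)
[38] read 'c'  n11⇒n4 (via fail)  ** P1@[37:38]
[39] read 'b'  n4⇒n2 (via fail)  ** P2@[38:39],P5@[39:39]
[40] read 'c'  n2⇒n11 (via fail)
[41] read 'c'  n11⇒n4 (via fail)  ** P1@[40:41]
[42] read 'b'  n4⇒n2 (via fail)  ** P2@[41:42],P5@[42:42]
[43] read 'b'  n2⇒n10 (via fail)  ** P5@[43:43]
[44] read 'b'  n10⇒n10 (via fail)  ** P5@[44:44]
[45] read 'c'  n10⇒n11
[46] read 'b'  n11⇒n12  ** P2@[45:46],P5@[46:46]
[47] read 'c'  n12⇒n13  ** P4@[44:47]
[48] read 'b'  n13⇒n12 (via fail)  ** P2@[47:48],P5@[48:48]
[49] read 'c'  n12⇒n13  ** P4@[46:49]
[50] read 'c'  n13⇒n4 (via fail)  ** P1@[49:50]
[51] read 'c'  n4⇒n4 (via fail)  ** P1@[50:51]
[52] read 'b'  n4⇒n2 (via fail)  ** P2@[51:52],P5@[52:52]
[53] read 'b'  n2⇒n10 (via fail)  ** P5@[53:53]
[54] read 'a'  n10⇒n5 (via fail)
[55] read 'b'  n5⇒n10 (via fail)  ** P5@[55:55]
[56] read 'c'  n10⇒n11
[57] read 'b'  n11⇒n12  ** P2@[56:57],P5@[57:57]
[58] read 'a'  n12⇒n3 (via fail)  ** P0@[56:58]
[59] read 'c'  n3⇒n6 (via fail)
[60] read 'b'  n6⇒n7  ** P2@[59:60],P5@[60:60]
[61] read 'b'  n7⇒n8  ** P5@[61:61]

Matches: [[1,2],[1,5],[3,2],[3,5],[4,0],[8,2],[8,5],[9,0],[12,2],[12,5],[13,5],[14,3],[19,2],[19,5],[20,5],[21,3],[25,2],[25,5],[26,5],[27,3],[30,1],[31,1],[33,5],[35,1],[36,2],[36,5],[38,1],[39,2],[39,5],[41,1],[42,2],[42,5],[43,5],[44,5],[46,2],[46,5],[47,4],[48,2],[48,5],[49,4],[50,1],[51,1],[52,2],[52,5],[53,5],[55,5],[57,2],[57,5],[58,0],[60,2],[60,5],[61,5]]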